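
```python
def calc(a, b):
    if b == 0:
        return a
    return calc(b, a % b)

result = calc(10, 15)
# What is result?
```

calc(10, 15) -> calc(15, 10) -> calc(10, 5) -> calc(5, 0) -> 5

Answer: 5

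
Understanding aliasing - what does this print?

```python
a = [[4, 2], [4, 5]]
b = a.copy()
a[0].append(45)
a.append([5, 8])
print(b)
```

Key concept: shallow copy with nested lists.
Step by step:
`a = [[4, 2], [4, 5]]` → a = [[4, 2], [4, 5]]
`b = a.copy()` → b = [[4, 2], [4, 5]]
`a[0].append(45)` → a = [[4, 2, 45], [4, 5]]; b = [[4, 2, 45], [4, 5]]
`a.append([5, 8])` → a = [[4, 2, 45], [4, 5], [5, 8]]
`print(b)` → prints [[4, 2, 45], [4, 5]]

Answer: [[4, 2, 45], [4, 5]]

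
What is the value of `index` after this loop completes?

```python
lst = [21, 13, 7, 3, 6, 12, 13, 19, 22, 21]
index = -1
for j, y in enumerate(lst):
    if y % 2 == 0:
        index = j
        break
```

First even number index in [21, 13, 7, 3, 6, 12, 13, 19, 22, 21]
`index` takes the values: -1 → 4

Answer: 4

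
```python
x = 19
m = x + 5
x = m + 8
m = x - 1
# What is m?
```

Trace:
`x = 19` → x = 19
`m = x + 5` → m = 24
`x = m + 8` → x = 32
`m = x - 1` → m = 31
So m = 31

Answer: 31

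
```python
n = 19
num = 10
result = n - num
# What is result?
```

Trace:
`n = 19` → n = 19
`num = 10` → num = 10
`result = n - num` → result = 9
So result = 9

Answer: 9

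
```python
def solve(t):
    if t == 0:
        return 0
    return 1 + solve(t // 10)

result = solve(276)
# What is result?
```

Count of digits of 276: 3

Answer: 3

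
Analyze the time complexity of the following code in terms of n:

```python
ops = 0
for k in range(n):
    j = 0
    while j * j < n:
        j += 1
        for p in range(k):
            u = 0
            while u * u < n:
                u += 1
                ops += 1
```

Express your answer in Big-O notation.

Each loop level contributes: n × √n × n × √n. Multiplying the contributions gives O(n^3).

Answer: O(n^3)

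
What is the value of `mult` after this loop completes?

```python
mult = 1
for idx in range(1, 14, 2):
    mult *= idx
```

Product of 1, 3, 5, ... up to 13
`mult` takes the values: 1 → 3 → 15 → 105 → 945 → 10395 → 135135

Answer: 135135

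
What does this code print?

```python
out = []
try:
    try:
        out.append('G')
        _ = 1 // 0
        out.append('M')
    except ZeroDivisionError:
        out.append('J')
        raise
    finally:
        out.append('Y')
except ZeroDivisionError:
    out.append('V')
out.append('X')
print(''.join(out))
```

Execution trace: 'G' (inner try body) → 'J' (inner except ZeroDivisionError) → 'Y' (inner finally) → 'V' (outer except ZeroDivisionError) → 'X' (after the try/except). Output: GJYVX

Answer: GJYVX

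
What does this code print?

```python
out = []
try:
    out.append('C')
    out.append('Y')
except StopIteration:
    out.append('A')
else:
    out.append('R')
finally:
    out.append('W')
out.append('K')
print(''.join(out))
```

Execution trace: 'C' (try body) → 'Y' (try body, no exception) → 'R' (else) → 'W' (finally) → 'K' (after the try/except). Output: CYRWK

Answer: CYRWK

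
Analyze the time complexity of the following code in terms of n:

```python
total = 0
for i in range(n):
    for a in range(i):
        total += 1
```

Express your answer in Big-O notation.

Each loop level contributes: n × n. Multiplying the contributions gives O(n^2).

Answer: O(n^2)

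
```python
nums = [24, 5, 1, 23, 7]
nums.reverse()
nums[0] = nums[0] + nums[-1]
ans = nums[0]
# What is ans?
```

Trace:
`nums = [24, 5, 1, 23, 7]` → nums = [24, 5, 1, 23, 7]
`nums.reverse()` → nums = [7, 23, 1, 5, 24]
`nums[0] = nums[0] + nums[-1]` → nums = [31, 23, 1, 5, 24]
`ans = nums[0]` → ans = 31
So ans = 31

Answer: 31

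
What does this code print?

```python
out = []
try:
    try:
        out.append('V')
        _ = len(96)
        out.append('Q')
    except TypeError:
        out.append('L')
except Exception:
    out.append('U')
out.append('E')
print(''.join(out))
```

Execution trace: 'V' (inner try body) → 'L' (inner except TypeError) → 'E' (after the try/except). Output: VLE

Answer: VLE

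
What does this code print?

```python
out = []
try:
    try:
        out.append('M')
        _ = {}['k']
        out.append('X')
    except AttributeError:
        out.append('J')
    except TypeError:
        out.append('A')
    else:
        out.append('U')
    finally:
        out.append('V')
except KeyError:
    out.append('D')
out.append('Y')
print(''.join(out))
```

Execution trace: 'M' (try body) → 'V' (finally) → 'D' (outer except KeyError) → 'Y' (after the try/except). Output: MVDY

Answer: MVDY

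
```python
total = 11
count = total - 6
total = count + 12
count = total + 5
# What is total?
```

Trace:
`total = 11` → total = 11
`count = total - 6` → count = 5
`total = count + 12` → total = 17
`count = total + 5` → count = 22
So total = 17

Answer: 17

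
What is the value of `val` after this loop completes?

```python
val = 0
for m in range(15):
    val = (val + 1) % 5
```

Increment mod 5, 15 times = 0
`val` takes the values: 0 → 1 → 2 → 3 → 4 → 0 → 1 → 2 → 3 → 4 → 0 → 1 → 2 → 3 → 4 → 0

Answer: 0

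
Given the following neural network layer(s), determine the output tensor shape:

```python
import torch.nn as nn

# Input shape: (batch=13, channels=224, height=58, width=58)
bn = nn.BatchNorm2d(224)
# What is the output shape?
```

Input: (13, 224, 58, 58) -> Output: (13, 224, 58, 58)

Answer: (13, 224, 58, 58)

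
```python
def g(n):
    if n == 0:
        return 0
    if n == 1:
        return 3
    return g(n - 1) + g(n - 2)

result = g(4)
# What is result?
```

Build up from base cases: g(0)=0, g(1)=3, g(2)=3, g(3)=6, g(4)=9

Answer: 9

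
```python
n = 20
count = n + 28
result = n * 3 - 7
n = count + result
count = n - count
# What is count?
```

Trace:
`n = 20` → n = 20
`count = n + 28` → count = 48
`result = n * 3 - 7` → result = 53
`n = count + result` → n = 101
`count = n - count` → count = 53
So count = 53

Answer: 53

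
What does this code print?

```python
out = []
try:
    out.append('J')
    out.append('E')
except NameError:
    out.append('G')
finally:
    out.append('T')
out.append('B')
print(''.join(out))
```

Execution trace: 'J' (try body) → 'E' (try body, no exception) → 'T' (finally) → 'B' (after the try/except). Output: JETB

Answer: JETB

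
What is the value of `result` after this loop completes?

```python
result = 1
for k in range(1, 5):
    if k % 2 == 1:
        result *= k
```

Product of odd numbers 1 to 4
`result` takes the values: 1 → 3

Answer: 3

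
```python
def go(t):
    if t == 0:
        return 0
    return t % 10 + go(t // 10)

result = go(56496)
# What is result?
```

Sum of digits of 56496: 6 + 9 + 4 + 6 + 5 = 30

Answer: 30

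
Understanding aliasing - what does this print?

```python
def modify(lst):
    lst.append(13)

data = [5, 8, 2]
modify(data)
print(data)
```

Key concept: function modifies passed list.
Step by step:
`data = [5, 8, 2]` → data = [5, 8, 2]
`modify(data)` → data = [5, 8, 2, 13]
`print(data)` → prints [5, 8, 2, 13]

Answer: [5, 8, 2, 13]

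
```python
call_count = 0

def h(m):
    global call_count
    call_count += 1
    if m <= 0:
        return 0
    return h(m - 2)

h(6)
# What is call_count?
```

Linear recursion stepping by 2: 4 calls from m=6 down to ≤0.

Answer: 4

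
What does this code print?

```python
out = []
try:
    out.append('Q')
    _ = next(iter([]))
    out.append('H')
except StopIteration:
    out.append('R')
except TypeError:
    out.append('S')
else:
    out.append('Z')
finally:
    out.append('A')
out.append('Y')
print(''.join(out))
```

Execution trace: 'Q' (try body) → 'R' (except StopIteration) → 'A' (finally) → 'Y' (after the try/except). Output: QRAY

Answer: QRAY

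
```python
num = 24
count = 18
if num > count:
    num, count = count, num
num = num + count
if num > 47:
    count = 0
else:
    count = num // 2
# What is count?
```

Trace:
`num = 24` → num = 24
`count = 18` → count = 18
`if num > count: ...` → num > count is True → num = 18; count = 24
`num = num + count` → num = 42
`if num > 47: ...` → num > 47 is False, take else branch → count = 21
So count = 21

Answer: 21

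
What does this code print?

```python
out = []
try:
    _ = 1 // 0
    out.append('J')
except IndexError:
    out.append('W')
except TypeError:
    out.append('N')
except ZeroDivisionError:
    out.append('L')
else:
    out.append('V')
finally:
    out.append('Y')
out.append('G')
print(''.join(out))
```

Execution trace: 'L' (except ZeroDivisionError) → 'Y' (finally) → 'G' (after the try/except). Output: LYG

Answer: LYG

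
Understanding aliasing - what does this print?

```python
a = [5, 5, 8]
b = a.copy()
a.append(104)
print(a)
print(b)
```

Key concept: list.copy() creates independent copy.
Step by step:
`a = [5, 5, 8]` → a = [5, 5, 8]
`b = a.copy()` → b = [5, 5, 8]
`a.append(104)` → a = [5, 5, 8, 104]
`print(a)` → prints [5, 5, 8, 104]
`print(b)` → prints [5, 5, 8]

Answer:
[5, 5, 8, 104]
[5, 5, 8]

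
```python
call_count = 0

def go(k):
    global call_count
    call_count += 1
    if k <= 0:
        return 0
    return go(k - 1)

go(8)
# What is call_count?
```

Linear recursion stepping by 1: 9 calls from k=8 down to ≤0.

Answer: 9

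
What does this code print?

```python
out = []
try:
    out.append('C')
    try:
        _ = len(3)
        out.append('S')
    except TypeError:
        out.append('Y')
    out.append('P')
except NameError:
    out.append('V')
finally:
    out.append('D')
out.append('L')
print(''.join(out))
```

Execution trace: 'C' (try body) → 'Y' (inner except TypeError) → 'P' (try body, no exception) → 'D' (finally) → 'L' (after the try/except). Output: CYPDL

Answer: CYPDL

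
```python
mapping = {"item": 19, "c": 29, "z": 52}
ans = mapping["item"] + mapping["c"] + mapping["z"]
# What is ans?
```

Trace:
`mapping = {"item": 19, "c": 29, "z": 52}` → mapping = {'item': 19, 'c': 29, 'z': 52}
`ans = mapping["item"] + mapping["c"] + mapping["z"]` → ans = 100
So ans = 100

Answer: 100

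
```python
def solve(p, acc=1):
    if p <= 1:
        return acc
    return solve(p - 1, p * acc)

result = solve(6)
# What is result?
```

Accumulator trace (n, acc): (6, 1) -> (5, 6) -> (4, 30) -> (3, 120) -> (2, 360) -> (1, 720) -> return 720

Answer: 720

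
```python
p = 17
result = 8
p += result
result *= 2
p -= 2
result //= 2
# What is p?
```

Trace:
`p = 17` → p = 17
`result = 8` → result = 8
`p += result` → p = 25
`result *= 2` → result = 16
`p -= 2` → p = 23
`result //= 2` → result = 8
So p = 23

Answer: 23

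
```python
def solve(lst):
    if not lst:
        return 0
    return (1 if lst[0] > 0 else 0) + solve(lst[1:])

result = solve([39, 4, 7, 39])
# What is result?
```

Count of positive elements in [39, 4, 7, 39] = 4

Answer: 4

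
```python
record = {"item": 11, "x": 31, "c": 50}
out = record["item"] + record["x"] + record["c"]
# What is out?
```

Trace:
`record = {"item": 11, "x": 31, "c": 50}` → record = {'item': 11, 'x': 31, 'c': 50}
`out = record["item"] + record["x"] + record["c"]` → out = 92
So out = 92

Answer: 92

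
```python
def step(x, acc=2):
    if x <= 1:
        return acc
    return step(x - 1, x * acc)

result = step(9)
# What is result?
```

Accumulator trace (n, acc): (9, 2) -> (8, 18) -> (7, 144) -> (6, 1008) -> (5, 6048) -> (4, 30240) -> (3, 120960) -> (2, 362880) -> (1, 725760) -> return 725760

Answer: 725760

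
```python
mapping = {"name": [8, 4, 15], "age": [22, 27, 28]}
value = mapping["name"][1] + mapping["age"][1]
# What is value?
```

Trace:
`mapping = {"name": [8, 4, 15], "age": [22, 27, 28]}` → mapping = {'name': [8, 4, 15], 'age': [22, 27, 28]}
`value = mapping["name"][1] + mapping["age"][1]` → value = 31
So value = 31

Answer: 31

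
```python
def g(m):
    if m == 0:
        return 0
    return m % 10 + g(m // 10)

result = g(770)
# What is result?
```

Sum of digits of 770: 0 + 7 + 7 = 14

Answer: 14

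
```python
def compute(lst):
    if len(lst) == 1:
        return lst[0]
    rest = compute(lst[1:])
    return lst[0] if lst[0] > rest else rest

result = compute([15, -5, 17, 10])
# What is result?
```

Recursive max over [15, -5, 17, 10] = 17

Answer: 17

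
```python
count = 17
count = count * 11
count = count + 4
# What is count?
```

Trace:
`count = 17` → count = 17
`count = count * 11` → count = 187
`count = count + 4` → count = 191
So count = 191

Answer: 191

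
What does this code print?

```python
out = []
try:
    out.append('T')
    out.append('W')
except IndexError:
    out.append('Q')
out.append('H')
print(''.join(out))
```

Execution trace: 'T' (try body) → 'W' (try body, no exception) → 'H' (after the try/except). Output: TWH

Answer: TWH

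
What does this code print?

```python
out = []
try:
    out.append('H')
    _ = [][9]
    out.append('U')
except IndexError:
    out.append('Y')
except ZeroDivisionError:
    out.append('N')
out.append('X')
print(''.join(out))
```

Execution trace: 'H' (try body) → 'Y' (except IndexError) → 'X' (after the try/except). Output: HYX

Answer: HYX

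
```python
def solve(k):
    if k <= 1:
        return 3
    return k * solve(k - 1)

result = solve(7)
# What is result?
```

solve(7) = 7 * 6 * 5 * 4 * 3 * 2 * 3 = 15120

Answer: 15120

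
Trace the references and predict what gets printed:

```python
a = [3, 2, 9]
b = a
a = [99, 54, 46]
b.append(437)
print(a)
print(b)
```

Key concept: rebinding vs mutation: a is rebound to a new list, b still points at the original.
Step by step:
`a = [3, 2, 9]` → a = [3, 2, 9]
`b = a` → b = [3, 2, 9] (same object as a)
`a = [99, 54, 46]` → a = [99, 54, 46]
`b.append(437)` → b = [3, 2, 9, 437]
`print(a)` → prints [99, 54, 46]
`print(b)` → prints [3, 2, 9, 437]

Answer:
[99, 54, 46]
[3, 2, 9, 437]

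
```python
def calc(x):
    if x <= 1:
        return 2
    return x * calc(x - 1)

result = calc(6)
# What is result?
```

calc(6) = 6 * 5 * 4 * 3 * 2 * 2 = 1440

Answer: 1440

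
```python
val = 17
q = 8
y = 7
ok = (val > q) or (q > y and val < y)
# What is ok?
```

Trace:
`val = 17` → val = 17
`q = 8` → q = 8
`y = 7` → y = 7
`ok = (val > q) or (q > y and val < y)` → ok = True
So ok = True

Answer: True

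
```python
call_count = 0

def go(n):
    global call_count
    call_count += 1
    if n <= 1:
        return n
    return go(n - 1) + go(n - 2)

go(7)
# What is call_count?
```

Calls(n) = 1 + Calls(n-1) + Calls(n-2); Calls(0)=Calls(1)=1. For n=7 this gives 41.

Answer: 41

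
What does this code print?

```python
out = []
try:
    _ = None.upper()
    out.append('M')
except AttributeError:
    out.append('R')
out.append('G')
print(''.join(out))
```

Execution trace: 'R' (except AttributeError) → 'G' (after the try/except). Output: RG

Answer: RG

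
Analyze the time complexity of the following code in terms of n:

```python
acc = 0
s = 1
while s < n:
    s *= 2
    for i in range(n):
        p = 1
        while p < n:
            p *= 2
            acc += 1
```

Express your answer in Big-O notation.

Each loop level contributes: log n × n × log n. Multiplying the contributions gives O(n log² n).

Answer: O(n log² n)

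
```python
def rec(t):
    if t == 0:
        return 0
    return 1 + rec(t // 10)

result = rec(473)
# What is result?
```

Count of digits of 473: 3

Answer: 3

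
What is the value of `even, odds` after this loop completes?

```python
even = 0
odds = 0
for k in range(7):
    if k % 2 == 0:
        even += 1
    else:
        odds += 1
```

Count evens and odds in range(7)
`even, odds` takes the values: (0, 0) → (1, 0) → (1, 1) → (2, 1) → (2, 2) → (3, 2) → (3, 3) → (4, 3)

Answer: 4, 3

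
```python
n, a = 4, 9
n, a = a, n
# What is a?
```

Trace:
`n, a = 4, 9` → n = 4; a = 9
`n, a = a, n` → n = 9; a = 4
So a = 4

Answer: 4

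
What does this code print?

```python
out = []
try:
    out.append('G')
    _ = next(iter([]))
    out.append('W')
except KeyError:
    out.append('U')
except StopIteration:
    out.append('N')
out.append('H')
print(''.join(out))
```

Execution trace: 'G' (try body) → 'N' (except StopIteration) → 'H' (after the try/except). Output: GNH

Answer: GNH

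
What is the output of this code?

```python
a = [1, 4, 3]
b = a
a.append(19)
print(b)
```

Key concept: basic list aliasing.
Step by step:
`a = [1, 4, 3]` → a = [1, 4, 3]
`b = a` → b = [1, 4, 3] (same object as a)
`a.append(19)` → a = [1, 4, 3, 19] (same object as b); b = [1, 4, 3, 19] (same object as a)
`print(b)` → prints [1, 4, 3, 19]

Answer: [1, 4, 3, 19]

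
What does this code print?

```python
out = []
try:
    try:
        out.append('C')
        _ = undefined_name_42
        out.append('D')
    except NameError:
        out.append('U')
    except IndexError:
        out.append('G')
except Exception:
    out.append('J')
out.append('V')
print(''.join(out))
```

Execution trace: 'C' (inner try body) → 'U' (inner except NameError) → 'V' (after the try/except). Output: CUV

Answer: CUV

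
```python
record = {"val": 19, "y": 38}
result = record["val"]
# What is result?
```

Trace:
`record = {"val": 19, "y": 38}` → record = {'val': 19, 'y': 38}
`result = record["val"]` → result = 19
So result = 19

Answer: 19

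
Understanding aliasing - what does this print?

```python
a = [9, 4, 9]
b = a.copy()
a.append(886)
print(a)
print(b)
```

Key concept: list.copy() creates independent copy.
Step by step:
`a = [9, 4, 9]` → a = [9, 4, 9]
`b = a.copy()` → b = [9, 4, 9]
`a.append(886)` → a = [9, 4, 9, 886]
`print(a)` → prints [9, 4, 9, 886]
`print(b)` → prints [9, 4, 9]

Answer:
[9, 4, 9, 886]
[9, 4, 9]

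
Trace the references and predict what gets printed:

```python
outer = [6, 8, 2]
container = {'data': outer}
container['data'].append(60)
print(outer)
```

Key concept: dict holds reference to list.
Step by step:
`outer = [6, 8, 2]` → outer = [6, 8, 2]
`container = {'data': outer}` → container = {'data': [6, 8, 2]}
`container['data'].append(60)` → outer = [6, 8, 2, 60]; container = {'data': [6, 8, 2, 60]}
`print(outer)` → prints [6, 8, 2, 60]

Answer: [6, 8, 2, 60]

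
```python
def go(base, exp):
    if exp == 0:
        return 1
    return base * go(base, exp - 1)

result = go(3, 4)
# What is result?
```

go(3, 4) = 3 * 3 * 3 * 3 = 81

Answer: 81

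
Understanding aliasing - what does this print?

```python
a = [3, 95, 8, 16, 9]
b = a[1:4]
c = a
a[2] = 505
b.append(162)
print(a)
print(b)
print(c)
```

Key concept: slice vs alias.
Step by step:
`a = [3, 95, 8, 16, 9]` → a = [3, 95, 8, 16, 9]
`b = a[1:4]` → b = [95, 8, 16]
`c = a` → c = [3, 95, 8, 16, 9] (same object as a)
`a[2] = 505` → a = [3, 95, 505, 16, 9] (same object as c); c = [3, 95, 505, 16, 9] (same object as a)
`b.append(162)` → b = [95, 8, 16, 162]
`print(a)` → prints [3, 95, 505, 16, 9]
`print(b)` → prints [95, 8, 16, 162]
`print(c)` → prints [3, 95, 505, 16, 9]

Answer:
[3, 95, 505, 16, 9]
[95, 8, 16, 162]
[3, 95, 505, 16, 9]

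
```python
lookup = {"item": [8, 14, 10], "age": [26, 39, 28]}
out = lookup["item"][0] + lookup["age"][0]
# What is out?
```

Trace:
`lookup = {"item": [8, 14, 10], "age": [26, 39, 28]}` → lookup = {'item': [8, 14, 10], 'age': [26, 39, 28]}
`out = lookup["item"][0] + lookup["age"][0]` → out = 34
So out = 34

Answer: 34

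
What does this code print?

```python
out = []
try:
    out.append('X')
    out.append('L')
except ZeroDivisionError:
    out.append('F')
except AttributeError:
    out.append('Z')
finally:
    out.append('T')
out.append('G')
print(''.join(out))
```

Execution trace: 'X' (try body) → 'L' (try body, no exception) → 'T' (finally) → 'G' (after the try/except). Output: XLTG

Answer: XLTG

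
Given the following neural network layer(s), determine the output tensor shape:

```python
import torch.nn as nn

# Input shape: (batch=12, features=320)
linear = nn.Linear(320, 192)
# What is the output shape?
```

Input: (12, 320) -> Output: (12, 192)

Answer: (12, 192)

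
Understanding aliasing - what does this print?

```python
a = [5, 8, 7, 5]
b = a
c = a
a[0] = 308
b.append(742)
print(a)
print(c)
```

Key concept: multiple aliases.
Step by step:
`a = [5, 8, 7, 5]` → a = [5, 8, 7, 5]
`b = a` → b = [5, 8, 7, 5] (same object as a)
`c = a` → c = [5, 8, 7, 5] (same object as a, b)
`a[0] = 308` → a = [308, 8, 7, 5] (same object as b, c); b = [308, 8, 7, 5] (same object as a, c); c = [308, 8, 7, 5] (same object as a, b)
`b.append(742)` → a = [308, 8, 7, 5, 742] (same object as b, c); b = [308, 8, 7, 5, 742] (same object as a, c); c = [308, 8, 7, 5, 742] (same object as a, b)
`print(a)` → prints [308, 8, 7, 5, 742]
`print(c)` → prints [308, 8, 7, 5, 742]

Answer:
[308, 8, 7, 5, 742]
[308, 8, 7, 5, 742]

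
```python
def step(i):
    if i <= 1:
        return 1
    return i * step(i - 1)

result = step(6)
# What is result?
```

step(6) = 6 * 5 * 4 * 3 * 2 * 1 = 720

Answer: 720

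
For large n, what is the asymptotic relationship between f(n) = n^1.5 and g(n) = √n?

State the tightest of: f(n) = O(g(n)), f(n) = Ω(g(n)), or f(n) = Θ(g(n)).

n^1.5 vs √n: f(n) = Ω(g(n)) but not O(g(n)) — n^1.5 grows strictly faster than √n.

Answer: f(n) = Ω(g(n)) but not O(g(n)) — n^1.5 grows strictly faster than √n.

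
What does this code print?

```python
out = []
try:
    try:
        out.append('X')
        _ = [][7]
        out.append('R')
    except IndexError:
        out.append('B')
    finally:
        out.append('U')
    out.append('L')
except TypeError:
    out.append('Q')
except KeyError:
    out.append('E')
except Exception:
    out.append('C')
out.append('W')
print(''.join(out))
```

Execution trace: 'X' (inner try body) → 'B' (inner except IndexError) → 'U' (inner finally) → 'L' (try body, no exception) → 'W' (after the try/except). Output: XBULW

Answer: XBULW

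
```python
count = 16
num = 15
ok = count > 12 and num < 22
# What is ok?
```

Trace:
`count = 16` → count = 16
`num = 15` → num = 15
`ok = count > 12 and num < 22` → ok = True
So ok = True

Answer: True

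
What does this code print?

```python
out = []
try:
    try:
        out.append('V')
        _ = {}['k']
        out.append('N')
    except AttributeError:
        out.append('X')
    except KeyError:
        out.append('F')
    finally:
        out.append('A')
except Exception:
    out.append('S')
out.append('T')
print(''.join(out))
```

Execution trace: 'V' (inner try body) → 'F' (inner except KeyError) → 'A' (inner finally) → 'T' (after the try/except). Output: VFAT

Answer: VFAT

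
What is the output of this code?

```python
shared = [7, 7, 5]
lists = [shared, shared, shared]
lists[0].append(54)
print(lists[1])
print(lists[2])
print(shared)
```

Key concept: list of same reference.
Step by step:
`shared = [7, 7, 5]` → shared = [7, 7, 5]
`lists = [shared, shared, shared]` → lists = [[7, 7, 5], [7, 7, 5], [7, 7, 5]]
`lists[0].append(54)` → shared = [7, 7, 5, 54]; lists = [[7, 7, 5, 54], [7, 7, 5, 54], [7, 7, 5, 54]]
`print(lists[1])` → prints [7, 7, 5, 54]
`print(lists[2])` → prints [7, 7, 5, 54]
`print(shared)` → prints [7, 7, 5, 54]

Answer:
[7, 7, 5, 54]
[7, 7, 5, 54]
[7, 7, 5, 54]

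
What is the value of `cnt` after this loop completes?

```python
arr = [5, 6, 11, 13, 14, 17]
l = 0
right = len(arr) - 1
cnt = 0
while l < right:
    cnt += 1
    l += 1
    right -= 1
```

Iterations until pointers meet (list length 6)
`cnt` takes the values: 0 → 1 → 2 → 3

Answer: 3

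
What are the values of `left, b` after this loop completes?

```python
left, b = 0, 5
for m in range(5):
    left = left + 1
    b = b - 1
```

left goes 0→5, b goes 5→0
`left, b` takes the values: (0, 5) → (1, 5) → (1, 4) → (2, 4) → (2, 3) → (3, 3) → (3, 2) → (4, 2) → (4, 1) → (5, 1) → (5, 0)

Answer: 5, 0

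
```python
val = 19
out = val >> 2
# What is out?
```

Trace:
`val = 19` → val = 19
`out = val >> 2` → out = 4
So out = 4

Answer: 4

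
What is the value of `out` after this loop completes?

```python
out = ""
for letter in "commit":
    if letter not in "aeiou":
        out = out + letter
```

Remove vowels from 'commit'
`out` takes the values: "" → "c" → "cm" → "cmm" → "cmmt"

Answer: "cmmt"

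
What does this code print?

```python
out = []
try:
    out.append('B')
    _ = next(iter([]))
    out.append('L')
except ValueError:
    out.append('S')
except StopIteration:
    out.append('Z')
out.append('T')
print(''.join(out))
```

Execution trace: 'B' (try body) → 'Z' (except StopIteration) → 'T' (after the try/except). Output: BZT

Answer: BZT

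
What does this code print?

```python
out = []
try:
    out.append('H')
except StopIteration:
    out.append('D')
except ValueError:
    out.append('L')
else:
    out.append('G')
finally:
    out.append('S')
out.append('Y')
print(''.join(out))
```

Execution trace: 'H' (try body, no exception) → 'G' (else) → 'S' (finally) → 'Y' (after the try/except). Output: HGSY

Answer: HGSY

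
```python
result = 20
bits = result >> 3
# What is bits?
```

Trace:
`result = 20` → result = 20
`bits = result >> 3` → bits = 2
So bits = 2

Answer: 2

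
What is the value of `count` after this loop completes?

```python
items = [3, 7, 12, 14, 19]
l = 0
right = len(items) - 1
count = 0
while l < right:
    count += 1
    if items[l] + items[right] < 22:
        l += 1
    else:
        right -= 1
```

Steps to find pair summing to 22
`count` takes the values: 0 → 1 → 2 → 3 → 4

Answer: 4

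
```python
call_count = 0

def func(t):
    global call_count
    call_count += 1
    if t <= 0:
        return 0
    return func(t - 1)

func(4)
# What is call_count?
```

Linear recursion stepping by 1: 5 calls from t=4 down to ≤0.

Answer: 5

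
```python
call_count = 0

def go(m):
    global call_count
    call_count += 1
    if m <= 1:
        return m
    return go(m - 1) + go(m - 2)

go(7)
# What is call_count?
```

Calls(m) = 1 + Calls(m-1) + Calls(m-2); Calls(0)=Calls(1)=1. For m=7 this gives 41.

Answer: 41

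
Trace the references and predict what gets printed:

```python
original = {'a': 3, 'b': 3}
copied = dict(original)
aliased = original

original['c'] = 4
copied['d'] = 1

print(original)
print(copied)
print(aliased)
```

Key concept: dict() creates copy, assignment creates alias.
Step by step:
`original = {'a': 3, 'b': 3}` → original = {'a': 3, 'b': 3}
`copied = dict(original)` → copied = {'a': 3, 'b': 3}
`aliased = original` → aliased = {'a': 3, 'b': 3} (same object as original)
`original['c'] = 4` → original = {'a': 3, 'b': 3, 'c': 4} (same object as aliased); aliased = {'a': 3, 'b': 3, 'c': 4} (same object as original)
`copied['d'] = 1` → copied = {'a': 3, 'b': 3, 'd': 1}
`print(original)` → prints {'a': 3, 'b': 3, 'c': 4}
`print(copied)` → prints {'a': 3, 'b': 3, 'd': 1}
`print(aliased)` → prints {'a': 3, 'b': 3, 'c': 4}

Answer:
{'a': 3, 'b': 3, 'c': 4}
{'a': 3, 'b': 3, 'd': 1}
{'a': 3, 'b': 3, 'c': 4}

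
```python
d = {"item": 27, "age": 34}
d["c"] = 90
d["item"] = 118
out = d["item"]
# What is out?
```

Trace:
`d = {"item": 27, "age": 34}` → d = {'item': 27, 'age': 34}
`d["c"] = 90` → d = {'item': 27, 'age': 34, 'c': 90}
`d["item"] = 118` → d = {'item': 118, 'age': 34, 'c': 90}
`out = d["item"]` → out = 118
So out = 118

Answer: 118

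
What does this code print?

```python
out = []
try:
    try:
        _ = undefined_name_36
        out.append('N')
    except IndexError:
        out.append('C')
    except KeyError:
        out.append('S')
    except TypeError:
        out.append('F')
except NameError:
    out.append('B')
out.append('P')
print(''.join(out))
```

Execution trace: 'B' (outer except NameError) → 'P' (after the try/except). Output: BP

Answer: BP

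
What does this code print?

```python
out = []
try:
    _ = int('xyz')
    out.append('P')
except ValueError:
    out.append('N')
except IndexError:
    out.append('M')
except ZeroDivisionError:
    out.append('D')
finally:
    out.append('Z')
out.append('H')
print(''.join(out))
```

Execution trace: 'N' (except ValueError) → 'Z' (finally) → 'H' (after the try/except). Output: NZH

Answer: NZH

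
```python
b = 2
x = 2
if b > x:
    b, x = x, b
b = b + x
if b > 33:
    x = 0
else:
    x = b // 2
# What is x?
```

Trace:
`b = 2` → b = 2
`x = 2` → x = 2
`if b > x: ...` → b > x is False → no variable changes
`b = b + x` → b = 4
`if b > 33: ...` → b > 33 is False, take else branch → no variable changes
So x = 2

Answer: 2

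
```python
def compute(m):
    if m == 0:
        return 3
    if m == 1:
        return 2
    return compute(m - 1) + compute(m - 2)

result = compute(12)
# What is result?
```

Build up from base cases: compute(0)=3, compute(1)=2, compute(2)=5, compute(3)=7, compute(4)=12, compute(5)=19, compute(6)=31, ..., compute(12)=555

Answer: 555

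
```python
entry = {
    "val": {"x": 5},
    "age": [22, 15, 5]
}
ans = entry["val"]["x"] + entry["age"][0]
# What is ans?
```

Trace:
`entry = { ...` → entry = {'val': {'x': 5}, 'age': [22, 15, 5]}
`ans = entry["val"]["x"] + entry["age"][0]` → ans = 27
So ans = 27

Answer: 27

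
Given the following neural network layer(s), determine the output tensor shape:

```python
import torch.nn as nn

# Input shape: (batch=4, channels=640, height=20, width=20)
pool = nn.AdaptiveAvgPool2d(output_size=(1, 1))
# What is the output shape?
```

Input: (4, 640, 20, 20) -> Output: (4, 640, 1, 1)

Answer: (4, 640, 1, 1)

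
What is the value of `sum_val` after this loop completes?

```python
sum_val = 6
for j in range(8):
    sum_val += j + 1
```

Start at 6, add 1 to 8 = 42
`sum_val` takes the values: 6 → 7 → 9 → 12 → 16 → 21 → 27 → 34 → 42

Answer: 42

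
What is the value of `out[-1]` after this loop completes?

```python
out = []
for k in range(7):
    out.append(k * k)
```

Last element of squares 0 to 6
`out` takes the values: [] → [0] → [0, 1] → [0, 1, 4] → [0, 1, 4, 9] → [0, 1, 4, 9, 16] → [0, 1, 4, 9, 16, 25] → [0, 1, 4, 9, 16, 25, 36]
So `out[-1]` = 36

Answer: 36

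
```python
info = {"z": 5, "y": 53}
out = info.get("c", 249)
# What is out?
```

Trace:
`info = {"z": 5, "y": 53}` → info = {'z': 5, 'y': 53}
`out = info.get("c", 249)` → out = 249
So out = 249

Answer: 249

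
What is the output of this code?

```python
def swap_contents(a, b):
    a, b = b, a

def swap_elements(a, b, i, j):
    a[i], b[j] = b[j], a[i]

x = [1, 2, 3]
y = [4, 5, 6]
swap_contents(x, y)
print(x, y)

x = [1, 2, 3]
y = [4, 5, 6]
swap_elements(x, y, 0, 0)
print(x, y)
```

Key concept: parameter rebinding vs mutation.
Step by step:
`x = [1, 2, 3]` → x = [1, 2, 3]
`y = [4, 5, 6]` → y = [4, 5, 6]
`swap_contents(x, y)` → no visible change to tracked variables
`print(x, y)` → prints [1, 2, 3] [4, 5, 6]
`x = [1, 2, 3]` → x = [1, 2, 3]
`y = [4, 5, 6]` → y = [4, 5, 6]
`swap_elements(x, y, 0, 0)` → x = [4, 2, 3]; y = [1, 5, 6]
`print(x, y)` → prints [4, 2, 3] [1, 5, 6]

Answer:
[1, 2, 3] [4, 5, 6]
[4, 2, 3] [1, 5, 6]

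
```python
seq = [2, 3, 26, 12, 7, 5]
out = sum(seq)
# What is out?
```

Trace:
`seq = [2, 3, 26, 12, 7, 5]` → seq = [2, 3, 26, 12, 7, 5]
`out = sum(seq)` → out = 55
So out = 55

Answer: 55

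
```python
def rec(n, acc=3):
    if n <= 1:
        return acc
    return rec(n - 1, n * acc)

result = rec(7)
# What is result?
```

Accumulator trace (n, acc): (7, 3) -> (6, 21) -> (5, 126) -> (4, 630) -> (3, 2520) -> (2, 7560) -> (1, 15120) -> return 15120

Answer: 15120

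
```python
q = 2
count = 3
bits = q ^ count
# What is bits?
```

Trace:
`q = 2` → q = 2
`count = 3` → count = 3
`bits = q ^ count` → bits = 1
So bits = 1

Answer: 1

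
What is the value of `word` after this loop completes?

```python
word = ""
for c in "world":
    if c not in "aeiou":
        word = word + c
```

Remove vowels from 'world'
`word` takes the values: "" → "w" → "wr" → "wrl" → "wrld"

Answer: "wrld"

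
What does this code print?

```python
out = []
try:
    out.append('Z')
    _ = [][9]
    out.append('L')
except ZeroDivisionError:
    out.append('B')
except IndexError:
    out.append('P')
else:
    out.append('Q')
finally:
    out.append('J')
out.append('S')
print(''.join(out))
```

Execution trace: 'Z' (try body) → 'P' (except IndexError) → 'J' (finally) → 'S' (after the try/except). Output: ZPJS

Answer: ZPJS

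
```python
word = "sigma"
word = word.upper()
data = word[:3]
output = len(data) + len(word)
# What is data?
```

Trace:
`word = "sigma"` → word = 'sigma'
`word = word.upper()` → word = 'SIGMA'
`data = word[:3]` → data = 'SIG'
`output = len(data) + len(word)` → output = 8
So data = 'SIG'

Answer: 'SIG'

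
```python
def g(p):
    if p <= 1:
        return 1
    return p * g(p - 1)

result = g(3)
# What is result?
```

g(3) = 3 * 2 * 1 = 6

Answer: 6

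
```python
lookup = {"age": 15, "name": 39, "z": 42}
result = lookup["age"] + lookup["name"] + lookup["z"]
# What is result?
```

Trace:
`lookup = {"age": 15, "name": 39, "z": 42}` → lookup = {'age': 15, 'name': 39, 'z': 42}
`result = lookup["age"] + lookup["name"] + lookup["z"]` → result = 96
So result = 96

Answer: 96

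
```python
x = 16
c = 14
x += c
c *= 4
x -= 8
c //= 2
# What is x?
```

Trace:
`x = 16` → x = 16
`c = 14` → c = 14
`x += c` → x = 30
`c *= 4` → c = 56
`x -= 8` → x = 22
`c //= 2` → c = 28
So x = 22

Answer: 22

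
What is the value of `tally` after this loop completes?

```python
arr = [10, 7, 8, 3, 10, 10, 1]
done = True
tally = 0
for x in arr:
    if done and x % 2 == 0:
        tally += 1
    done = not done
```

Count even values at even positions
`tally` takes the values: 0 → 1 → 2 → 3

Answer: 3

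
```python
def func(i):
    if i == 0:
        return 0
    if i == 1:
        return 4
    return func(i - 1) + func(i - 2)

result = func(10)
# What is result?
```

Build up from base cases: func(0)=0, func(1)=4, func(2)=4, func(3)=8, func(4)=12, func(5)=20, func(6)=32, ..., func(10)=220

Answer: 220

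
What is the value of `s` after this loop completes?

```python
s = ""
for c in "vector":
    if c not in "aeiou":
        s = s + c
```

Remove vowels from 'vector'
`s` takes the values: "" → "v" → "vc" → "vct" → "vctr"

Answer: "vctr"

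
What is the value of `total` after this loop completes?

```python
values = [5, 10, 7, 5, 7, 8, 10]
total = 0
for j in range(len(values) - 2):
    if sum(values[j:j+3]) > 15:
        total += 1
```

Count windows with sum > 15
`total` takes the values: 0 → 1 → 2 → 3 → 4 → 5

Answer: 5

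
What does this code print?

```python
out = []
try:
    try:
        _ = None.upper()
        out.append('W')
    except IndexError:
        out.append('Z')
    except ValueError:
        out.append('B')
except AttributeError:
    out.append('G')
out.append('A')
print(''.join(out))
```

Execution trace: 'G' (outer except AttributeError) → 'A' (after the try/except). Output: GA

Answer: GA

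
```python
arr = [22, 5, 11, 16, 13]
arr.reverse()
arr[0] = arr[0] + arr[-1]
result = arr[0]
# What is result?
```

Trace:
`arr = [22, 5, 11, 16, 13]` → arr = [22, 5, 11, 16, 13]
`arr.reverse()` → arr = [13, 16, 11, 5, 22]
`arr[0] = arr[0] + arr[-1]` → arr = [35, 16, 11, 5, 22]
`result = arr[0]` → result = 35
So result = 35

Answer: 35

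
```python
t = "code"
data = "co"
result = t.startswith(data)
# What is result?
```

Trace:
`t = "code"` → t = 'code'
`data = "co"` → data = 'co'
`result = t.startswith(data)` → result = True
So result = True

Answer: True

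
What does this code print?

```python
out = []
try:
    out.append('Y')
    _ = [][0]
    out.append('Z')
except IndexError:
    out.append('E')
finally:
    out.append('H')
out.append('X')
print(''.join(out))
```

Execution trace: 'Y' (try body) → 'E' (except IndexError) → 'H' (finally) → 'X' (after the try/except). Output: YEHX

Answer: YEHX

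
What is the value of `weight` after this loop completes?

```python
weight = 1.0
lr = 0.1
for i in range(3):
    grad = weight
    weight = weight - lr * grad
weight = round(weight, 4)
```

Gradient descent: w = 1.0 * (1 - 0.1)^3
`weight` takes the values: 1.0 → 0.9 → 0.81 → 0.729

Answer: 0.729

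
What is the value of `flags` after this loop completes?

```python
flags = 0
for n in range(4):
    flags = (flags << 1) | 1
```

Build 4 consecutive 1-bits: 0b1111
`flags` takes the values: 0 → 1 → 3 → 7 → 15

Answer: 15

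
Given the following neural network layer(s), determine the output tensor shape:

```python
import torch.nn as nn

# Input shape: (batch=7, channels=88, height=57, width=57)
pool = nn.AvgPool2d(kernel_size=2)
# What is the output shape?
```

Input: (7, 88, 57, 57) -> Output: (7, 88, 28, 28)

Answer: (7, 88, 28, 28)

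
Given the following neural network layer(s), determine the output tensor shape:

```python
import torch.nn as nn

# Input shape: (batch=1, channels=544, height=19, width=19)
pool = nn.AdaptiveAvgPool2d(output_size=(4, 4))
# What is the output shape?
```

Input: (1, 544, 19, 19) -> Output: (1, 544, 4, 4)

Answer: (1, 544, 4, 4)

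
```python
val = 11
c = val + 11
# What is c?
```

Trace:
`val = 11` → val = 11
`c = val + 11` → c = 22
So c = 22

Answer: 22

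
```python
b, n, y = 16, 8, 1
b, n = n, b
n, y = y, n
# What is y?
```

Trace:
`b, n, y = 16, 8, 1` → b = 16; n = 8; y = 1
`b, n = n, b` → b = 8; n = 16
`n, y = y, n` → n = 1; y = 16
So y = 16

Answer: 16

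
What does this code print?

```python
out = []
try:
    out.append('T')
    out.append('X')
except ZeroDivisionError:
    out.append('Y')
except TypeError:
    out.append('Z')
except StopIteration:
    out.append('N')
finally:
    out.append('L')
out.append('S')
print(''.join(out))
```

Execution trace: 'T' (try body) → 'X' (try body, no exception) → 'L' (finally) → 'S' (after the try/except). Output: TXLS

Answer: TXLS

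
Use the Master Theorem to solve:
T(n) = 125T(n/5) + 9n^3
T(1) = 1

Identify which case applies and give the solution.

a=125, b=5, f(n)=9n^3. log_5(125) = 3. Since c=3 = 3, Case 2 applies: T(n) = Θ(n^log_b(a) · log n) = O(n^3 log n).

Answer: O(n^3 log n) - Case 2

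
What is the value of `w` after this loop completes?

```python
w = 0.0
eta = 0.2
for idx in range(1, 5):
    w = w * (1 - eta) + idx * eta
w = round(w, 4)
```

Moving average with lr=0.2
`w` takes the values: 0.0 → 0.2 → 0.56 → 1.048 → 1.6384

Answer: 1.6384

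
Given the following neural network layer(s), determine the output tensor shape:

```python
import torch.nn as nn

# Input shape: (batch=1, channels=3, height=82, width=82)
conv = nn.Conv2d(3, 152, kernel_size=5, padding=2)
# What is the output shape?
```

Input: (1, 3, 82, 82) -> Output: (1, 152, 82, 82)

Answer: (1, 152, 82, 82)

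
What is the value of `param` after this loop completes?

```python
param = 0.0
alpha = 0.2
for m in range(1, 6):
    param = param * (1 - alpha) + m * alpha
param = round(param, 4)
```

Moving average with lr=0.2
`param` takes the values: 0.0 → 0.2 → 0.56 → 1.048 → 1.6384 → 2.31072 → 2.3107

Answer: 2.3107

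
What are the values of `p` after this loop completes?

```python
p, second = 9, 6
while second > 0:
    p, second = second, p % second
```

GCD of 9 and 6
`p` takes the values: 9 → 6 → 3

Answer: 3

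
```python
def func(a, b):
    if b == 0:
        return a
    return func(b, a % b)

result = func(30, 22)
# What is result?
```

func(30, 22) -> func(22, 8) -> func(8, 6) -> func(6, 2) -> func(2, 0) -> 2

Answer: 2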